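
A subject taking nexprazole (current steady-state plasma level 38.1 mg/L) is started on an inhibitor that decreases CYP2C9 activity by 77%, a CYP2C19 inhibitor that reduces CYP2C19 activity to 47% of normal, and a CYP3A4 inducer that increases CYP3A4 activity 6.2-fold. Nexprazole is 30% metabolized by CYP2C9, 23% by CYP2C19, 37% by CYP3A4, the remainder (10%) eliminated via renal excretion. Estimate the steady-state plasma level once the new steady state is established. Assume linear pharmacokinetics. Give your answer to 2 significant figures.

15 mg/L

The CYP2C9 pathway (30% of clearance) falls to 0.23× activity: 0.3 × 0.23 = 0.069.
The CYP2C19 pathway (23% of clearance) drops to 0.47× activity: 0.23 × 0.47 = 0.1081.
The CYP3A4 pathway (37% of clearance) is boosted to 6.2× activity: 0.37 × 6.2 = 2.294.
The remaining 10% of clearance is unaffected.
Relative clearance = 0.069 + 0.1081 + 2.294 + 0.1 = 2.5711.
Steady-state plasma level ∝ 1/CL: new value = 38.1 / 2.5711 = 15 mg/L.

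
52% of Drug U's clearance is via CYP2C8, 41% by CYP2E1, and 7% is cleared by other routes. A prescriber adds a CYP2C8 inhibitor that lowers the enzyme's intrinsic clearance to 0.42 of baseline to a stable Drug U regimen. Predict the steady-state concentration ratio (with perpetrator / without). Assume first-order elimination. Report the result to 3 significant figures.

CYP2C8: 0.52 × 0.42 = 0.2184
CYP2E1: 0.41 (unchanged)
Other: 0.07 (unchanged)
New clearance relative to baseline: 0.2184 + 0.41 + 0.07 = 0.6984.
Steady-state concentration ratio = CL_old/CL_new = 1 / 0.6984 = 1.43.

1.43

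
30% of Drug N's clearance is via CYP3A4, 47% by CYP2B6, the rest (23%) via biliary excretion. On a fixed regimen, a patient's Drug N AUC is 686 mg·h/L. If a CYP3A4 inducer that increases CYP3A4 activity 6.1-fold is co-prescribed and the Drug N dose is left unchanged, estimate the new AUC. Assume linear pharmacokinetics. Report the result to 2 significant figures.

2.7 × 10² mg·h/L

CYP3A4: 0.3 × 6.1 = 1.83
CYP2B6: 0.47 (unchanged)
Other: 0.23 (unchanged)
New clearance relative to baseline: 1.83 + 0.47 + 0.23 = 2.53.
New AUC = baseline ÷ relative clearance = 686 / 2.53 = 2.7 × 10² mg·h/L.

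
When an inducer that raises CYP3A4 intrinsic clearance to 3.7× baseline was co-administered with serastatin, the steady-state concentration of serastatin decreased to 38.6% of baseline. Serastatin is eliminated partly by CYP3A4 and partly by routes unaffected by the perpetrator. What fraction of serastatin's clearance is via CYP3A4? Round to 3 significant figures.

Let fm be the CYP3A4 fraction. New clearance relative to baseline = fm × 3.7 + (1 − fm).
Steady-state concentration ratio = 1 / (new CL fraction), so new CL fraction = 1 / 0.386 = 2.591.
fm × 3.7 + 1 − fm = 2.591  ⇒  fm × (3.7 − 1) = 1.591  ⇒  fm = 0.589.

0.589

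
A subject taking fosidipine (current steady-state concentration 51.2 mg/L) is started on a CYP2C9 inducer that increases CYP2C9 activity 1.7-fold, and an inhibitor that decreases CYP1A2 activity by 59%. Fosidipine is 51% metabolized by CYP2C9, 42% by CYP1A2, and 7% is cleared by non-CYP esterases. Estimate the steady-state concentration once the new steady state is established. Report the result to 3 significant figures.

46.2 mg/L

The CYP2C9 pathway (51% of clearance) increases to 1.7× activity: 0.51 × 1.7 = 0.867.
The CYP1A2 pathway (42% of clearance) is reduced to 0.41× activity: 0.42 × 0.41 = 0.1722.
Non-CYP routes (7%) are unchanged.
Relative clearance = 0.867 + 0.1722 + 0.07 = 1.1092.
Steady-state concentration ∝ 1/CL: new value = 51.2 / 1.1092 = 46.2 mg/L.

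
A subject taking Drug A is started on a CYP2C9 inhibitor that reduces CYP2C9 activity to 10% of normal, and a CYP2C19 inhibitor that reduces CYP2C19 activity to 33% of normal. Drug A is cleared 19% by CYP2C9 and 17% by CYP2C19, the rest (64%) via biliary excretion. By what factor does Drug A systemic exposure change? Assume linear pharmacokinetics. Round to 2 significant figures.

The CYP2C9 pathway (19% of clearance) is reduced to 0.1× activity: 0.19 × 0.1 = 0.019.
The CYP2C19 pathway (17% of clearance) drops to 0.33× activity: 0.17 × 0.33 = 0.0561.
The remaining 64% of clearance is unaffected.
New clearance relative to baseline: 0.019 + 0.0561 + 0.64 = 0.7151.
Systemic exposure ∝ 1/CL: fold-change = 1 / 0.7151 = 1.4.

1.4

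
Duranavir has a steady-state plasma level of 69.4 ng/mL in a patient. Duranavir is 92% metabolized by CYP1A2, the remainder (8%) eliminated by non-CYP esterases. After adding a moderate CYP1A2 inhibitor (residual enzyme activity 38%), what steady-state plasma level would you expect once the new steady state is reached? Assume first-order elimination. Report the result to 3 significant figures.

The CYP1A2 pathway (92% of clearance) falls to 0.38× activity: 0.92 × 0.38 = 0.3496.
The remaining 8% of clearance is unaffected.
CL_new/CL_old = 0.3496 + 0.08 = 0.4296.
With dosing unchanged, steady-state plasma level scales as 1/CL: 69.4 / 0.4296 = 162 ng/mL.

162 ng/mL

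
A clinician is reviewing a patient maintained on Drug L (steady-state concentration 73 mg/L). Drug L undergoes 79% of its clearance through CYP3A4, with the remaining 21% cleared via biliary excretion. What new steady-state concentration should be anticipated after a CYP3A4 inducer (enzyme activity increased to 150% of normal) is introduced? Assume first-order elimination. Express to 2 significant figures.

52 mg/L

The CYP3A4 pathway (79% of clearance) is boosted to 1.5× activity: 0.79 × 1.5 = 1.185.
The remaining 21% of clearance is unaffected.
CL_new/CL_old = 1.185 + 0.21 = 1.395.
Steady-state concentration ∝ 1/CL, so new value = 73 / 1.395 = 52 mg/L.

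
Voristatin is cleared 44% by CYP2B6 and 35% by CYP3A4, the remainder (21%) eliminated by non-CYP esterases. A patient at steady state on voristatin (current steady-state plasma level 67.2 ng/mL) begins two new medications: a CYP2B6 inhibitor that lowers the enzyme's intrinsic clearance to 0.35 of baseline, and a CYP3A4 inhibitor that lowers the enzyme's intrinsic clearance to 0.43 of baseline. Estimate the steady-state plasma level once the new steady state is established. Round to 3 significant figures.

CYP2B6: 0.44 × 0.35 = 0.154
CYP3A4: 0.35 × 0.43 = 0.1505
Other: 0.21 (unchanged)
CL_new/CL_old = 0.154 + 0.1505 + 0.21 = 0.5145.
Dividing the baseline by the relative clearance: 67.2 / 0.5145 = 131 ng/mL.

131 ng/mL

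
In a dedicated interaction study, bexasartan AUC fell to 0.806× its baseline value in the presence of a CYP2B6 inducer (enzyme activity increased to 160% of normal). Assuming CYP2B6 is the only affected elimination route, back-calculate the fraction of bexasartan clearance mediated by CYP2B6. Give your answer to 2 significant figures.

0.40

Call the CYP2B6 fraction fm. After the interaction, CL_new/CL_old = fm × 1.6 + (1 − fm).
AUC ratio = 1 / (new CL fraction), so new CL fraction = 1 / 0.806 = 1.241.
fm × 1.6 + 1 − fm = 1.241  ⇒  fm × (1.6 − 1) = 0.2407  ⇒  fm = 0.40.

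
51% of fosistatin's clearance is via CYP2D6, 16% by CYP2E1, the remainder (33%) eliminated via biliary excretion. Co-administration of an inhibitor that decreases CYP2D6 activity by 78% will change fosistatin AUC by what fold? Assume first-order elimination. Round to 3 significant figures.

CYP2D6: 0.51 × 0.22 = 0.1122
CYP2E1: 0.16 (unchanged)
Other: 0.33 (unchanged)
CL_new/CL_old = 0.1122 + 0.16 + 0.33 = 0.6022.
Since AUC ∝ 1/CL, the ratio is 1 / 0.6022 = 1.66.

1.66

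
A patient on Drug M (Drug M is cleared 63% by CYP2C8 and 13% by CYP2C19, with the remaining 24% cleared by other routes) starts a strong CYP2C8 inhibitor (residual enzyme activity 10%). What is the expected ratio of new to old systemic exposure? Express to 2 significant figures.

2.3

The CYP2C8 pathway (63% of clearance) falls to 0.1× activity: 0.63 × 0.1 = 0.063.
CYP2C19 (13%) and the residual 24% are unaffected.
New clearance relative to baseline: 0.063 + 0.13 + 0.24 = 0.433.
Since systemic exposure ∝ 1/CL, the ratio is 1 / 0.433 = 2.3.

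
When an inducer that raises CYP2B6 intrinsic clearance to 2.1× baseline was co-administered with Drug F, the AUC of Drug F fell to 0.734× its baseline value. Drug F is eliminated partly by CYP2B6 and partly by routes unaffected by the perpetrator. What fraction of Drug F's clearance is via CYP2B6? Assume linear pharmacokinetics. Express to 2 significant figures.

CL'/CL = 1 / 0.734 = 1.362
2.1·fm + (1 − fm) = 1.362
fm = (1.362 − 1) / (2.1 − 1) = 0.33

0.33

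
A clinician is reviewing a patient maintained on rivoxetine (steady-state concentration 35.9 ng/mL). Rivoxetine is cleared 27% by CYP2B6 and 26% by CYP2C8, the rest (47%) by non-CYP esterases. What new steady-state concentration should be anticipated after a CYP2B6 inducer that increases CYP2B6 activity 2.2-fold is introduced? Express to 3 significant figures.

CYP2B6: 0.27 × 2.2 = 0.594
CYP2C8: 0.26 (unchanged)
Other: 0.47 (unchanged)
Relative clearance = 0.594 + 0.26 + 0.47 = 1.324.
New steady-state concentration = baseline ÷ relative clearance = 35.9 / 1.324 = 27.1 ng/mL.

27.1 ng/mL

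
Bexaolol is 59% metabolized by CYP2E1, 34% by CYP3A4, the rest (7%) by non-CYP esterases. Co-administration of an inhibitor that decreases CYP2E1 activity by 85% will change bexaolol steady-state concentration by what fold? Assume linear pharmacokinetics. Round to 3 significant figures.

CYP2E1: 0.59 × 0.15 = 0.0885
CYP3A4: 0.34 (unchanged)
Other: 0.07 (unchanged)
CL_new/CL_old = 0.0885 + 0.34 + 0.07 = 0.4985.
Steady-state concentration is inversely proportional to clearance, so the fold-change is 1 / 0.4985 = 2.01.

2.01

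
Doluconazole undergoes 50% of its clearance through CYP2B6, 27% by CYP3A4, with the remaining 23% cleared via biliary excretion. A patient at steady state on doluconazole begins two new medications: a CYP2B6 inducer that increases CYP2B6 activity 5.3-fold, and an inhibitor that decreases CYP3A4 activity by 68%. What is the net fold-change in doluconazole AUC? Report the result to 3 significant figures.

The CYP2B6 pathway (50% of clearance) is boosted to 5.3× activity: 0.5 × 5.3 = 2.65.
The CYP3A4 pathway (27% of clearance) drops to 0.32× activity: 0.27 × 0.32 = 0.0864.
Non-CYP routes (23%) are unchanged.
CL_new/CL_old = 2.65 + 0.0864 + 0.23 = 2.9664.
Because AUC varies inversely with clearance, the combined effect is 1 / 2.9664 = 0.337.

0.337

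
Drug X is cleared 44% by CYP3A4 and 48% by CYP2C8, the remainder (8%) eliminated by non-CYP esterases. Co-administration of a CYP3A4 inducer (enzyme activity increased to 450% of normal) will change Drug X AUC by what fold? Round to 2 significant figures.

CYP3A4: 0.44 × 4.5 = 1.98
CYP2C8: 0.48 (unchanged)
Other: 0.08 (unchanged)
Relative clearance = 1.98 + 0.48 + 0.08 = 2.54.
AUC ratio = CL_old/CL_new = 1 / 2.54 = 0.39.

0.39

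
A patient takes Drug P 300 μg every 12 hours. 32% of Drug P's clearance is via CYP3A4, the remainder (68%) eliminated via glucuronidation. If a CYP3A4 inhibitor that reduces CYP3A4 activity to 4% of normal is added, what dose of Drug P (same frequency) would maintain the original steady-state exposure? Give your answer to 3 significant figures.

The CYP3A4 pathway (32% of clearance) is reduced to 0.04× activity: 0.32 × 0.04 = 0.0128.
The remaining 68% of clearance is unaffected.
Relative clearance = 0.0128 + 0.68 = 0.6928.
Css,avg = (dose rate)/CL, so holding Css fixed requires dose ∝ CL: 300 × 0.6928 = 208 μg.

208 μg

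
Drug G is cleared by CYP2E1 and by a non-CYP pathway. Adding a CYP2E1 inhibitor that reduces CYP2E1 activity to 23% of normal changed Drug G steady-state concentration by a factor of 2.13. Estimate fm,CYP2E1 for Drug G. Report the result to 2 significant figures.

0.69

Let fm be the CYP2E1 fraction. New clearance relative to baseline = fm × 0.23 + (1 − fm).
Steady-state concentration ratio = 1 / (new CL fraction), so new CL fraction = 1 / 2.13 = 0.4695.
fm × 0.23 + 1 − fm = 0.4695  ⇒  fm × (0.23 − 1) = −0.5305  ⇒  fm = 0.69.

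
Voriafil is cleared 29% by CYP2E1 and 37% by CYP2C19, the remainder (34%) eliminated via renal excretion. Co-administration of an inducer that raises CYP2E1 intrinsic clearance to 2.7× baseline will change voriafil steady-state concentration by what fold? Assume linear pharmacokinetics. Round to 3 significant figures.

CYP2E1: 0.29 × 2.7 = 0.783
CYP2C19: 0.37 (unchanged)
Other: 0.34 (unchanged)
New clearance relative to baseline: 0.783 + 0.37 + 0.34 = 1.493.
Since steady-state concentration ∝ 1/CL, the ratio is 1 / 1.493 = 0.670.

0.670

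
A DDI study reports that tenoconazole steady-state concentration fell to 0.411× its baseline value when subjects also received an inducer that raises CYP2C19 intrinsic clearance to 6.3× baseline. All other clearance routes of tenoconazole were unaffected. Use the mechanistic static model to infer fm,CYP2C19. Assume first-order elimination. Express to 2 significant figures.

Let x = fm,CYP2C19. Because steady-state concentration ∝ 1/CL, relative clearance rose to 1/0.411 = 2.433.
Setting x·6.3 + (1 − x) = 2.433 and solving: x = (2.433 − 1)/(6.3 − 1) = 0.27.

0.27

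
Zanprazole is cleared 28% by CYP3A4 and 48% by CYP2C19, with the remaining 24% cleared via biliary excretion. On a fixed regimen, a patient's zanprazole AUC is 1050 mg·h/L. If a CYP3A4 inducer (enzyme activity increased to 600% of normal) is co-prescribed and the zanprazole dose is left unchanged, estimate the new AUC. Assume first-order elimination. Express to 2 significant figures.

4.4 × 10² mg·h/L

The CYP3A4 pathway (28% of clearance) is boosted to 6× activity: 0.28 × 6 = 1.68.
CYP2C19 (48%) and the residual 24% are unaffected.
CL_new/CL_old = 1.68 + 0.48 + 0.24 = 2.4.
New AUC = baseline ÷ relative clearance = 1050 / 2.4 = 4.4 × 10² mg·h/L.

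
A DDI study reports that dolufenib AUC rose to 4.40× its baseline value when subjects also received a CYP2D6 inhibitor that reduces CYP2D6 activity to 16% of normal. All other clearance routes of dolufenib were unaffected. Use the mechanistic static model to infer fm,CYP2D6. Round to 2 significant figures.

0.92

Call the CYP2D6 fraction fm. After the interaction, CL_new/CL_old = fm × 0.16 + (1 − fm).
AUC ratio = 1 / (new CL fraction), so new CL fraction = 1 / 4.40 = 0.2273.
fm × 0.16 + 1 − fm = 0.2273  ⇒  fm × (0.16 − 1) = −0.7727  ⇒  fm = 0.92.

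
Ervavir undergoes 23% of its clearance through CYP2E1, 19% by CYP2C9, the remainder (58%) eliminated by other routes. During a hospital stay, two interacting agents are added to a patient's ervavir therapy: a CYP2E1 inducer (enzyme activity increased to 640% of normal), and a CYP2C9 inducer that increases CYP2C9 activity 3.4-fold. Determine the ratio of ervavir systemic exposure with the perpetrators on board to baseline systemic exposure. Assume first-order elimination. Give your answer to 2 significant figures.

The CYP2E1 pathway (23% of clearance) increases to 6.4× activity: 0.23 × 6.4 = 1.472.
The CYP2C9 pathway (19% of clearance) increases to 3.4× activity: 0.19 × 3.4 = 0.646.
Non-CYP routes (58%) are unchanged.
CL_new/CL_old = 1.472 + 0.646 + 0.58 = 2.698.
Because systemic exposure varies inversely with clearance, the combined effect is 1 / 2.698 = 0.37.

0.37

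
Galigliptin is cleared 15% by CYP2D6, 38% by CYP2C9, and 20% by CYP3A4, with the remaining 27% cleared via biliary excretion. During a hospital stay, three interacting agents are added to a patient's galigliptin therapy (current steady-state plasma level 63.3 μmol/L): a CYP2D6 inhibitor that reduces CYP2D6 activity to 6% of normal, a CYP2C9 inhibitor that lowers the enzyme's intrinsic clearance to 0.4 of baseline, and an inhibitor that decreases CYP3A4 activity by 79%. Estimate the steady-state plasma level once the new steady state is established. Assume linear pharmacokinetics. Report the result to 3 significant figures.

134 μmol/L

The CYP2D6 pathway (15% of clearance) falls to 0.06× activity: 0.15 × 0.06 = 0.009.
The CYP2C9 pathway (38% of clearance) is reduced to 0.4× activity: 0.38 × 0.4 = 0.152.
The CYP3A4 pathway (20% of clearance) drops to 0.21× activity: 0.2 × 0.21 = 0.042.
The remaining 27% of clearance is unaffected.
Relative clearance = 0.009 + 0.152 + 0.042 + 0.27 = 0.473.
Dividing the baseline by the relative clearance: 63.3 / 0.473 = 134 μmol/L.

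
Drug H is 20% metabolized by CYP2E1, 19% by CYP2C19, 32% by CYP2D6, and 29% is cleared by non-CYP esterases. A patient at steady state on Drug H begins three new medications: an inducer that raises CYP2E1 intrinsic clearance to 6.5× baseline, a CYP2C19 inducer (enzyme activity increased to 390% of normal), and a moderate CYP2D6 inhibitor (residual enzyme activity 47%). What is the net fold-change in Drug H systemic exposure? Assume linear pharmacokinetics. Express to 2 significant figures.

0.40

CYP2E1: 0.2 × 6.5 = 1.3
CYP2C19: 0.19 × 3.9 = 0.741
CYP2D6: 0.32 × 0.47 = 0.1504
Other: 0.29 (unchanged)
New clearance relative to baseline: 1.3 + 0.741 + 0.1504 + 0.29 = 2.4814.
Systemic exposure ∝ 1/CL: fold-change = 1 / 2.4814 = 0.40.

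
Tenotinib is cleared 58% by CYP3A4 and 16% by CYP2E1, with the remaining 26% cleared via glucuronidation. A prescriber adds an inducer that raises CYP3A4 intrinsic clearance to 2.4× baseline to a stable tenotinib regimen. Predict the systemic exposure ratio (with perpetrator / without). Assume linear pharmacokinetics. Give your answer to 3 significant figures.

The CYP3A4 pathway (58% of clearance) rises to 2.4× activity: 0.58 × 2.4 = 1.392.
CYP2E1 (16%) and the residual 26% are unaffected.
CL_new/CL_old = 1.392 + 0.16 + 0.26 = 1.812.
Since systemic exposure ∝ 1/CL, the ratio is 1 / 1.812 = 0.552.

0.552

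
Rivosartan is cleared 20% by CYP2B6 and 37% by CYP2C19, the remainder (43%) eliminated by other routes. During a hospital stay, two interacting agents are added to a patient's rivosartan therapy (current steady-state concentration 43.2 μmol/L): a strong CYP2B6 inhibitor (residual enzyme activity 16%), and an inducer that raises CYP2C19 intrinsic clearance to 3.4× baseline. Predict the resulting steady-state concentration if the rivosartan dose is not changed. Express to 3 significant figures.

The CYP2B6 pathway (20% of clearance) is reduced to 0.16× activity: 0.2 × 0.16 = 0.032.
The CYP2C19 pathway (37% of clearance) is boosted to 3.4× activity: 0.37 × 3.4 = 1.258.
The remaining 43% of clearance is unaffected.
New clearance relative to baseline: 0.032 + 1.258 + 0.43 = 1.72.
Dividing the baseline by the relative clearance: 43.2 / 1.72 = 25.1 μmol/L.

25.1 μmol/L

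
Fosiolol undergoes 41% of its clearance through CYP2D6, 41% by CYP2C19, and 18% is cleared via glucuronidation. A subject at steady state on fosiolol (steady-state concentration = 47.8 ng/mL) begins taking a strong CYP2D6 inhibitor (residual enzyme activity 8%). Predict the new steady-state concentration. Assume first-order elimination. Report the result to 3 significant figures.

The CYP2D6 pathway (41% of clearance) is reduced to 0.08× activity: 0.41 × 0.08 = 0.0328.
CYP2C19 (41%) and the residual 18% are unaffected.
Relative clearance = 0.0328 + 0.41 + 0.18 = 0.6228.
With dosing unchanged, steady-state concentration scales as 1/CL: 47.8 / 0.6228 = 76.8 ng/mL.

76.8 ng/mL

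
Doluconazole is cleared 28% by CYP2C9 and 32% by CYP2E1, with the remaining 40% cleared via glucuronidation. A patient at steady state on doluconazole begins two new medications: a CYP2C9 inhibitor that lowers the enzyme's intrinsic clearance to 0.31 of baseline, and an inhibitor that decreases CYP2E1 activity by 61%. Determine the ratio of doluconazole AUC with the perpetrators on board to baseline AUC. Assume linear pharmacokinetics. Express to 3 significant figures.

1.64

The CYP2C9 pathway (28% of clearance) is reduced to 0.31× activity: 0.28 × 0.31 = 0.0868.
The CYP2E1 pathway (32% of clearance) is reduced to 0.39× activity: 0.32 × 0.39 = 0.1248.
Non-CYP routes (40%) are unchanged.
New clearance relative to baseline: 0.0868 + 0.1248 + 0.4 = 0.6116.
AUC ∝ 1/CL: fold-change = 1 / 0.6116 = 1.64.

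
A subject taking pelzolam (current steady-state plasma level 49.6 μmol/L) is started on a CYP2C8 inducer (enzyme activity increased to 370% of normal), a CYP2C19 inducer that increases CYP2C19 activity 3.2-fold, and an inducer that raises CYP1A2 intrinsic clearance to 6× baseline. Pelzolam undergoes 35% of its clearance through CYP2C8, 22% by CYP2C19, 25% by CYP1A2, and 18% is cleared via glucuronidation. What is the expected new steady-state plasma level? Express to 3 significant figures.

13.5 μmol/L

The CYP2C8 pathway (35% of clearance) is boosted to 3.7× activity: 0.35 × 3.7 = 1.295.
The CYP2C19 pathway (22% of clearance) is boosted to 3.2× activity: 0.22 × 3.2 = 0.704.
The CYP1A2 pathway (25% of clearance) is boosted to 6× activity: 0.25 × 6 = 1.5.
The remaining 18% of clearance is unaffected.
CL_new/CL_old = 1.295 + 0.704 + 1.5 + 0.18 = 3.679.
New steady-state plasma level = 49.6 / 3.679 = 13.5 μmol/L (concentration scales inversely with clearance).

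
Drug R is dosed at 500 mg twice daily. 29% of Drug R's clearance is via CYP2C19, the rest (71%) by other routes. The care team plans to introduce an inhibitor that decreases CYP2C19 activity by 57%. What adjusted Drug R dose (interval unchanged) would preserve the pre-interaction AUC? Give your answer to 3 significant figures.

The CYP2C19 pathway (29% of clearance) falls to 0.43× activity: 0.29 × 0.43 = 0.1247.
Non-CYP routes (71%) are unchanged.
CL_new/CL_old = 0.1247 + 0.71 = 0.8347.
Css,avg = (dose rate)/CL, so holding Css fixed requires dose ∝ CL: 500 × 0.8347 = 417 mg.

417 mg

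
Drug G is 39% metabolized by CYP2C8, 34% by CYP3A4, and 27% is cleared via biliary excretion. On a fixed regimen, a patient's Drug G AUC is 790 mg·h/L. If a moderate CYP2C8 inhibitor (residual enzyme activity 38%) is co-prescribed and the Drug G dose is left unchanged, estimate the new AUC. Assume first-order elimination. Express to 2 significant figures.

1.0 × 10³ mg·h/L

CYP2C8: 0.39 × 0.38 = 0.1482
CYP3A4: 0.34 (unchanged)
Other: 0.27 (unchanged)
CL_new/CL_old = 0.1482 + 0.34 + 0.27 = 0.7582.
AUC ∝ 1/CL, so new value = 790 / 0.7582 = 1.0 × 10³ mg·h/L.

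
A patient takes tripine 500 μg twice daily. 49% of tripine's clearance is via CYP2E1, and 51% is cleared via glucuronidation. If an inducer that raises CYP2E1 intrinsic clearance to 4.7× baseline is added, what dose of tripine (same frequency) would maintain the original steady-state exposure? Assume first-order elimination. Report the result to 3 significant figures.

1.41 × 10³ μg

The CYP2E1 pathway (49% of clearance) increases to 4.7× activity: 0.49 × 4.7 = 2.303.
Non-CYP routes (51%) are unchanged.
New clearance relative to baseline: 2.303 + 0.51 = 2.813.
Css,avg = (dose rate)/CL, so holding Css fixed requires dose ∝ CL: 500 × 2.813 = 1.41 × 10³ μg.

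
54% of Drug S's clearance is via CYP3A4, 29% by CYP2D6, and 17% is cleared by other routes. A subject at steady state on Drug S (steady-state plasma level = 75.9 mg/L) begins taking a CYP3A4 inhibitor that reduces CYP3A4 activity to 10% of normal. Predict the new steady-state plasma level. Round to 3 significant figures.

The CYP3A4 pathway (54% of clearance) falls to 0.1× activity: 0.54 × 0.1 = 0.054.
CYP2D6 (29%) and the residual 17% are unaffected.
Relative clearance = 0.054 + 0.29 + 0.17 = 0.514.
New steady-state plasma level = baseline ÷ relative clearance = 75.9 / 0.514 = 148 mg/L.

148 mg/L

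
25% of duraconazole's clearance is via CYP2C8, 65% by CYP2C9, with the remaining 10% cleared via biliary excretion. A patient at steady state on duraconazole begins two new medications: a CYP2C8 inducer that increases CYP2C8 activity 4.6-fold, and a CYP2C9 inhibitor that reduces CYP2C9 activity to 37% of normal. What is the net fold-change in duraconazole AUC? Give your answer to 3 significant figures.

The CYP2C8 pathway (25% of clearance) increases to 4.6× activity: 0.25 × 4.6 = 1.15.
The CYP2C9 pathway (65% of clearance) drops to 0.37× activity: 0.65 × 0.37 = 0.2405.
The remaining 10% of clearance is unaffected.
Relative clearance = 1.15 + 0.2405 + 0.1 = 1.4905.
Net AUC ratio = 1 / 1.4905 = 0.671.

0.671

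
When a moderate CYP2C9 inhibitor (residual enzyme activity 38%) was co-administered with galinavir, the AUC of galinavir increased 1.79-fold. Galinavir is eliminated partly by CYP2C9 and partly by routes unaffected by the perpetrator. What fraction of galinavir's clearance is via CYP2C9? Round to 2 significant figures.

Let x = fm,CYP2C9. Because AUC ∝ 1/CL, relative clearance fell to 1/1.79 = 0.5587.
Only the CYP2C9 route changed, so 0.5587 = x·0.38 + (1 − x), giving x = 0.71.

0.71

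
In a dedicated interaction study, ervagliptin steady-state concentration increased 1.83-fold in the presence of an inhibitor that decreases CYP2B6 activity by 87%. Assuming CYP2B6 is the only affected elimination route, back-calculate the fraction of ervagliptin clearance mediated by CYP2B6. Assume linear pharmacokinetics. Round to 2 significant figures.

Write x for the fraction cleared via CYP2B6. The observed steady-state concentration change means clearance fell to 1/1.83 = 0.5464 of baseline.
Setting x·0.13 + (1 − x) = 0.5464 and solving: x = (0.5464 − 1)/(0.13 − 1) = 0.52.

0.52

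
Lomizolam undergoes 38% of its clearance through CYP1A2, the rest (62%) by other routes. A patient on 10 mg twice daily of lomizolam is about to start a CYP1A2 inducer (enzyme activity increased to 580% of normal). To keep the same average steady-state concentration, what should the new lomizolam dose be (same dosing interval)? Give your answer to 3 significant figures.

28.2 mg

The CYP1A2 pathway (38% of clearance) is boosted to 5.8× activity: 0.38 × 5.8 = 2.204.
Non-CYP routes (62%) are unchanged.
New clearance relative to baseline: 2.204 + 0.62 = 2.824.
Exposure is unchanged when dose changes in proportion to clearance. New dose = 10 mg × 2.824 = 28.2 mg.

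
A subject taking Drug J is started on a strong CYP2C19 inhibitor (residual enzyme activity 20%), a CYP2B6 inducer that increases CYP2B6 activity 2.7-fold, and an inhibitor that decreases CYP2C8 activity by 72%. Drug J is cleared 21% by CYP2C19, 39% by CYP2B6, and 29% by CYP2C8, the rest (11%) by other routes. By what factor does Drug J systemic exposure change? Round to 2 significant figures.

CYP2C19: 0.21 × 0.2 = 0.042
CYP2B6: 0.39 × 2.7 = 1.053
CYP2C8: 0.29 × 0.28 = 0.0812
Other: 0.11 (unchanged)
CL_new/CL_old = 0.042 + 1.053 + 0.0812 + 0.11 = 1.2862.
Net systemic exposure ratio = 1 / 1.2862 = 0.78.

0.78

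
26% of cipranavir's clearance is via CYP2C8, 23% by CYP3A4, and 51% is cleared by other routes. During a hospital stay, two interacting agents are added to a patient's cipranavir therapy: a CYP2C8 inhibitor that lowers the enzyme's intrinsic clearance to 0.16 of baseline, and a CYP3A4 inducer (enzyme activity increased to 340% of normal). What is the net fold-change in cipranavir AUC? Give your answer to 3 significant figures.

0.750

The CYP2C8 pathway (26% of clearance) is reduced to 0.16× activity: 0.26 × 0.16 = 0.0416.
The CYP3A4 pathway (23% of clearance) rises to 3.4× activity: 0.23 × 3.4 = 0.782.
The remaining 51% of clearance is unaffected.
CL_new/CL_old = 0.0416 + 0.782 + 0.51 = 1.3336.
Net AUC ratio = 1 / 1.3336 = 0.750.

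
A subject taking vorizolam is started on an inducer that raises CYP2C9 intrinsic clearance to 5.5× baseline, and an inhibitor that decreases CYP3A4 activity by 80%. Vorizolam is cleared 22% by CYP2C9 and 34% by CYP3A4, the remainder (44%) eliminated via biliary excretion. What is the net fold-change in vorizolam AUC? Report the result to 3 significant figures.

0.582

CYP2C9: 0.22 × 5.5 = 1.21
CYP3A4: 0.34 × 0.2 = 0.068
Other: 0.44 (unchanged)
CL_new/CL_old = 1.21 + 0.068 + 0.44 = 1.718.
AUC ∝ 1/CL: fold-change = 1 / 1.718 = 0.582.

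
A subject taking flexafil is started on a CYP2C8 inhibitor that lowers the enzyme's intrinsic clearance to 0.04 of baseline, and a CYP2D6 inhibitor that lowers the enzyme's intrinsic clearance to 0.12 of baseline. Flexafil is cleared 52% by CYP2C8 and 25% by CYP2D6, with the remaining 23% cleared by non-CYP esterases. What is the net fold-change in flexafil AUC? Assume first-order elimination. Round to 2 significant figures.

3.6

CYP2C8: 0.52 × 0.04 = 0.0208
CYP2D6: 0.25 × 0.12 = 0.03
Other: 0.23 (unchanged)
CL_new/CL_old = 0.0208 + 0.03 + 0.23 = 0.2808.
Because AUC varies inversely with clearance, the combined effect is 1 / 0.2808 = 3.6.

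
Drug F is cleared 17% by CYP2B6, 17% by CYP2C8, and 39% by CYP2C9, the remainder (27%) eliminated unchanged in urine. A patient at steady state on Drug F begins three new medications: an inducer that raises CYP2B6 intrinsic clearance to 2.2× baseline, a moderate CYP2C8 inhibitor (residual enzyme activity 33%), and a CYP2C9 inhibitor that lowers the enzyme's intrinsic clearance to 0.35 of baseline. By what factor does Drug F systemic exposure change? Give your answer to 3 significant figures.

The CYP2B6 pathway (17% of clearance) rises to 2.2× activity: 0.17 × 2.2 = 0.374.
The CYP2C8 pathway (17% of clearance) drops to 0.33× activity: 0.17 × 0.33 = 0.0561.
The CYP2C9 pathway (39% of clearance) is reduced to 0.35× activity: 0.39 × 0.35 = 0.1365.
The remaining 27% of clearance is unaffected.
CL_new/CL_old = 0.374 + 0.0561 + 0.1365 + 0.27 = 0.8366.
Systemic exposure ∝ 1/CL: fold-change = 1 / 0.8366 = 1.20.

1.20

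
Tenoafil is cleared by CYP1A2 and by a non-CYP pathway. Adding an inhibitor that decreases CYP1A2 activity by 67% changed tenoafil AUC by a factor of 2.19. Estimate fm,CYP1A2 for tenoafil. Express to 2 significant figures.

Let fm be the CYP1A2 fraction. New clearance relative to baseline = fm × 0.33 + (1 − fm).
AUC ratio = 1 / (new CL fraction), so new CL fraction = 1 / 2.19 = 0.4566.
fm × 0.33 + 1 − fm = 0.4566  ⇒  fm × (0.33 − 1) = −0.5434  ⇒  fm = 0.81.

0.81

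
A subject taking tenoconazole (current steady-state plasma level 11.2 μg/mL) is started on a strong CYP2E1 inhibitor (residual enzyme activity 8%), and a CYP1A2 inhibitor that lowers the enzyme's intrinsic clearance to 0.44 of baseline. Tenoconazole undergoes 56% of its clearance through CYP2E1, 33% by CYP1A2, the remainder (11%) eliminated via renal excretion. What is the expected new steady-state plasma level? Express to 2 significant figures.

The CYP2E1 pathway (56% of clearance) falls to 0.08× activity: 0.56 × 0.08 = 0.0448.
The CYP1A2 pathway (33% of clearance) is reduced to 0.44× activity: 0.33 × 0.44 = 0.1452.
The remaining 11% of clearance is unaffected.
CL_new/CL_old = 0.0448 + 0.1452 + 0.11 = 0.3.
New steady-state plasma level = 11.2 / 0.3 = 37 μg/mL (concentration scales inversely with clearance).

37 μg/mL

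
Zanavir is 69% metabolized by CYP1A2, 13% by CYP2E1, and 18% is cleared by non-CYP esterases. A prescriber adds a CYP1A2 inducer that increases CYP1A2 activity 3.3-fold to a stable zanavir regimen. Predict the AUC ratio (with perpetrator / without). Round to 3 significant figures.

0.387

The CYP1A2 pathway (69% of clearance) is boosted to 3.3× activity: 0.69 × 3.3 = 2.277.
CYP2E1 (13%) and the residual 18% are unaffected.
New clearance relative to baseline: 2.277 + 0.13 + 0.18 = 2.587.
AUC ratio = CL_old/CL_new = 1 / 2.587 = 0.387.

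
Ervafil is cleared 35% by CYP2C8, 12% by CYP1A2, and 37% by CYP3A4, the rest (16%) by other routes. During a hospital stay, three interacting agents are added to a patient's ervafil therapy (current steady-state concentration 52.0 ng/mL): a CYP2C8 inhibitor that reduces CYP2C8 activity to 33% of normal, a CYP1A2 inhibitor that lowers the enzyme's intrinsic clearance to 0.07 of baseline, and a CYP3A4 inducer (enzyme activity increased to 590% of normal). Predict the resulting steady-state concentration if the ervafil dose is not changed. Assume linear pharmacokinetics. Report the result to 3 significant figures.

21.1 ng/mL

CYP2C8: 0.35 × 0.33 = 0.1155
CYP1A2: 0.12 × 0.07 = 0.0084
CYP3A4: 0.37 × 5.9 = 2.183
Other: 0.16 (unchanged)
CL_new/CL_old = 0.1155 + 0.0084 + 2.183 + 0.16 = 2.4669.
Dividing the baseline by the relative clearance: 52.0 / 2.4669 = 21.1 ng/mL.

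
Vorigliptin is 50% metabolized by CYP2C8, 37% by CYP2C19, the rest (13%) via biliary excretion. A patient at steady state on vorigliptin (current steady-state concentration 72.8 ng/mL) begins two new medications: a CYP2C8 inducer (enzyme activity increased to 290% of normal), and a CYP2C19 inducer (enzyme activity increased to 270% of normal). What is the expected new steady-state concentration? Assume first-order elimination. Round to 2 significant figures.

The CYP2C8 pathway (50% of clearance) increases to 2.9× activity: 0.5 × 2.9 = 1.45.
The CYP2C19 pathway (37% of clearance) is boosted to 2.7× activity: 0.37 × 2.7 = 0.999.
The remaining 13% of clearance is unaffected.
CL_new/CL_old = 1.45 + 0.999 + 0.13 = 2.579.
Dividing the baseline by the relative clearance: 72.8 / 2.579 = 28 ng/mL.

28 ng/mL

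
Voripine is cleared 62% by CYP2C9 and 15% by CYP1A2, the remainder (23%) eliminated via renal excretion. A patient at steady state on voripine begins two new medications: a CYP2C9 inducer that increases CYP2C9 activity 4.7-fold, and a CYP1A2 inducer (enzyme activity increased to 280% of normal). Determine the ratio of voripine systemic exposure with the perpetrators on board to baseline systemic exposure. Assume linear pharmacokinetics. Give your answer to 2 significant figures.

0.28

CYP2C9: 0.62 × 4.7 = 2.914
CYP1A2: 0.15 × 2.8 = 0.42
Other: 0.23 (unchanged)
Relative clearance = 2.914 + 0.42 + 0.23 = 3.564.
Because systemic exposure varies inversely with clearance, the combined effect is 1 / 3.564 = 0.28.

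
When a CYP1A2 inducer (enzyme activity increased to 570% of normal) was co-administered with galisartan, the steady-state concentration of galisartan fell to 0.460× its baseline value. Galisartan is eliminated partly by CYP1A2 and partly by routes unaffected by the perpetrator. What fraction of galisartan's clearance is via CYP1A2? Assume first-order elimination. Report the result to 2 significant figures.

0.25

Write x for the fraction cleared via CYP1A2. The observed steady-state concentration change means clearance rose to 1/0.460 = 2.174 of baseline.
Setting x·5.7 + (1 − x) = 2.174 and solving: x = (2.174 − 1)/(5.7 − 1) = 0.25.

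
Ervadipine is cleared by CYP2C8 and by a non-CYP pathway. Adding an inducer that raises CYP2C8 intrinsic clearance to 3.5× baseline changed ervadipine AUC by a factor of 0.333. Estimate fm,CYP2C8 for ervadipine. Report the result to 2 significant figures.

0.80

Let fm be the CYP2C8 fraction. New clearance relative to baseline = fm × 3.5 + (1 − fm).
AUC ratio = 1 / (new CL fraction), so new CL fraction = 1 / 0.333 = 3.003.
fm × 3.5 + 1 − fm = 3.003  ⇒  fm × (3.5 − 1) = 2.003  ⇒  fm = 0.80.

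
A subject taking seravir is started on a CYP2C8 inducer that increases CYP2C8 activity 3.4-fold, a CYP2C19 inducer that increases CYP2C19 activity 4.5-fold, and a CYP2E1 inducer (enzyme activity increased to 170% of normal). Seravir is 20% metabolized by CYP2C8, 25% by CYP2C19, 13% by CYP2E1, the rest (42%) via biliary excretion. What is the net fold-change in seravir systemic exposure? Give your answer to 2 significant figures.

The CYP2C8 pathway (20% of clearance) rises to 3.4× activity: 0.2 × 3.4 = 0.68.
The CYP2C19 pathway (25% of clearance) increases to 4.5× activity: 0.25 × 4.5 = 1.125.
The CYP2E1 pathway (13% of clearance) is boosted to 1.7× activity: 0.13 × 1.7 = 0.221.
The remaining 42% of clearance is unaffected.
New clearance relative to baseline: 0.68 + 1.125 + 0.221 + 0.42 = 2.446.
Net systemic exposure ratio = 1 / 2.446 = 0.41.

0.41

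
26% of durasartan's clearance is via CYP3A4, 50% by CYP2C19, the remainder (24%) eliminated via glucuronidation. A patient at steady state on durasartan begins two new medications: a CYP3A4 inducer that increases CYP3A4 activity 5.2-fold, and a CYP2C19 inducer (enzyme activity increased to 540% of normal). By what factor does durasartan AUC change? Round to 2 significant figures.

0.23

The CYP3A4 pathway (26% of clearance) is boosted to 5.2× activity: 0.26 × 5.2 = 1.352.
The CYP2C19 pathway (50% of clearance) rises to 5.4× activity: 0.5 × 5.4 = 2.7.
The remaining 24% of clearance is unaffected.
Relative clearance = 1.352 + 2.7 + 0.24 = 4.292.
Because AUC varies inversely with clearance, the combined effect is 1 / 4.292 = 0.23.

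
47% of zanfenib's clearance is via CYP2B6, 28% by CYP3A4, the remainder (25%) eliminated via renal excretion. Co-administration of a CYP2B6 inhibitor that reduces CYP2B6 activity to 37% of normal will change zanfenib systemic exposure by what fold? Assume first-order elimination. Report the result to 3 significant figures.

1.42

The CYP2B6 pathway (47% of clearance) drops to 0.37× activity: 0.47 × 0.37 = 0.1739.
CYP3A4 (28%) and the residual 25% are unaffected.
Relative clearance = 0.1739 + 0.28 + 0.25 = 0.7039.
Systemic exposure ratio = CL_old/CL_new = 1 / 0.7039 = 1.42.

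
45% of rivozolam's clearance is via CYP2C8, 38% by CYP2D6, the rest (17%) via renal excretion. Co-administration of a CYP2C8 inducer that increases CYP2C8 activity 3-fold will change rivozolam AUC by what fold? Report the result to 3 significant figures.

0.526

The CYP2C8 pathway (45% of clearance) increases to 3× activity: 0.45 × 3 = 1.35.
CYP2D6 (38%) and the residual 17% are unaffected.
Relative clearance = 1.35 + 0.38 + 0.17 = 1.9.
AUC is inversely proportional to clearance, so the fold-change is 1 / 1.9 = 0.526.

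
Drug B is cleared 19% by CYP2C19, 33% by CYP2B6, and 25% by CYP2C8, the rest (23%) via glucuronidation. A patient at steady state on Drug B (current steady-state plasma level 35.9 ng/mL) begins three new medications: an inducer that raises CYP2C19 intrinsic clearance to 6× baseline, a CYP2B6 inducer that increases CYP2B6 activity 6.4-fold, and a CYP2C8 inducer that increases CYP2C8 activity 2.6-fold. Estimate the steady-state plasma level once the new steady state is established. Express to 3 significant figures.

8.69 ng/mL

The CYP2C19 pathway (19% of clearance) increases to 6× activity: 0.19 × 6 = 1.14.
The CYP2B6 pathway (33% of clearance) rises to 6.4× activity: 0.33 × 6.4 = 2.112.
The CYP2C8 pathway (25% of clearance) rises to 2.6× activity: 0.25 × 2.6 = 0.65.
Non-CYP routes (23%) are unchanged.
Relative clearance = 1.14 + 2.112 + 0.65 + 0.23 = 4.132.
Steady-state plasma level ∝ 1/CL: new value = 35.9 / 4.132 = 8.69 ng/mL.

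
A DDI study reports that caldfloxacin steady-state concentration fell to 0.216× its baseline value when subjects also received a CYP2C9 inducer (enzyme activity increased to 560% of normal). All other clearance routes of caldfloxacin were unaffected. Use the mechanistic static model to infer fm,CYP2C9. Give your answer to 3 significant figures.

0.789

Let fm be the CYP2C9 fraction. New clearance relative to baseline = fm × 5.6 + (1 − fm).
Steady-state concentration ratio = 1 / (new CL fraction), so new CL fraction = 1 / 0.216 = 4.63.
fm × 5.6 + 1 − fm = 4.63  ⇒  fm × (5.6 − 1) = 3.63  ⇒  fm = 0.789.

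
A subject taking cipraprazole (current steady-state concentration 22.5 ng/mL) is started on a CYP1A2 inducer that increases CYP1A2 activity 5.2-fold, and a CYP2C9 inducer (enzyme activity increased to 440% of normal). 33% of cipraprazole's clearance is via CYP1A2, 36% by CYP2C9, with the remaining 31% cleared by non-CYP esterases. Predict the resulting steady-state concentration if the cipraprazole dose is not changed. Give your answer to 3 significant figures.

The CYP1A2 pathway (33% of clearance) is boosted to 5.2× activity: 0.33 × 5.2 = 1.716.
The CYP2C9 pathway (36% of clearance) increases to 4.4× activity: 0.36 × 4.4 = 1.584.
Non-CYP routes (31%) are unchanged.
CL_new/CL_old = 1.716 + 1.584 + 0.31 = 3.61.
Steady-state concentration ∝ 1/CL: new value = 22.5 / 3.61 = 6.23 ng/mL.

6.23 ng/mL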